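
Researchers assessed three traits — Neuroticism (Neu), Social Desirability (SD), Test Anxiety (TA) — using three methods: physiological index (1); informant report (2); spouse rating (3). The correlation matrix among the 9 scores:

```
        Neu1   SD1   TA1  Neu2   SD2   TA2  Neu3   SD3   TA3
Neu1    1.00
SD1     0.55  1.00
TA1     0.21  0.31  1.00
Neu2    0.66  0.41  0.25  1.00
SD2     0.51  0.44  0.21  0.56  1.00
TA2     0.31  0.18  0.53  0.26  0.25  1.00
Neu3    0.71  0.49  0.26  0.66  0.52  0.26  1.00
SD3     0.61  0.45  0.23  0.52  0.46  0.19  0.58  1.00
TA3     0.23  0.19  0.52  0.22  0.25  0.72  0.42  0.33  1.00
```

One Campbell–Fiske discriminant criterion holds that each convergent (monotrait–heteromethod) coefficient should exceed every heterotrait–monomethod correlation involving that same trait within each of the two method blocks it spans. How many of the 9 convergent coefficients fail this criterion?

3

Each convergent coefficient versus the relevant comparison correlations:
Neu (methods 1·2): 0.66 vs {0.55, 0.56, 0.21, 0.26} → pass.
Neu (methods 1·3): 0.71 vs {0.55, 0.58, 0.21, 0.42} → pass.
Neu (methods 2·3): 0.66 vs {0.56, 0.58, 0.26, 0.42} → pass.
SD (methods 1·2): 0.44 vs {0.55, 0.56, 0.31, 0.25} → fail.
SD (methods 1·3): 0.45 vs {0.55, 0.58, 0.31, 0.33} → fail.
SD (methods 2·3): 0.46 vs {0.56, 0.58, 0.25, 0.33} → fail.
TA (methods 1·2): 0.53 vs {0.21, 0.26, 0.31, 0.25} → pass.
TA (methods 1·3): 0.52 vs {0.21, 0.42, 0.31, 0.33} → pass.
TA (methods 2·3): 0.72 vs {0.26, 0.42, 0.25, 0.33} → pass.
3 of 9 fail.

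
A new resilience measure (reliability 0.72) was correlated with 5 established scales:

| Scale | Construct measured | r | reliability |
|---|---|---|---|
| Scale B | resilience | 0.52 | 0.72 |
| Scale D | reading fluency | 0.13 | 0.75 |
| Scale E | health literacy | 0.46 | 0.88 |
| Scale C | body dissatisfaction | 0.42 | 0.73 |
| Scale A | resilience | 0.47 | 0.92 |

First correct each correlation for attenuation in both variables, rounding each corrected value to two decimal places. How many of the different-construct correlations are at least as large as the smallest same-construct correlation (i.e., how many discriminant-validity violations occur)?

Disattenuated r (r / √(r_scale · r_new)):
  Scale B (conv): 0.52 / √(0.72·0.72) = 0.72
  Scale D (disc): 0.13 / √(0.75·0.72) = 0.18
  Scale E (disc): 0.46 / √(0.88·0.72) = 0.58
  Scale C (disc): 0.42 / √(0.73·0.72) = 0.58
  Scale A (conv): 0.47 / √(0.92·0.72) = 0.58
Smallest convergent = 0.58. Discriminant values: 0.18, 0.58, 0.58; count ≥ 0.58 → 2.

2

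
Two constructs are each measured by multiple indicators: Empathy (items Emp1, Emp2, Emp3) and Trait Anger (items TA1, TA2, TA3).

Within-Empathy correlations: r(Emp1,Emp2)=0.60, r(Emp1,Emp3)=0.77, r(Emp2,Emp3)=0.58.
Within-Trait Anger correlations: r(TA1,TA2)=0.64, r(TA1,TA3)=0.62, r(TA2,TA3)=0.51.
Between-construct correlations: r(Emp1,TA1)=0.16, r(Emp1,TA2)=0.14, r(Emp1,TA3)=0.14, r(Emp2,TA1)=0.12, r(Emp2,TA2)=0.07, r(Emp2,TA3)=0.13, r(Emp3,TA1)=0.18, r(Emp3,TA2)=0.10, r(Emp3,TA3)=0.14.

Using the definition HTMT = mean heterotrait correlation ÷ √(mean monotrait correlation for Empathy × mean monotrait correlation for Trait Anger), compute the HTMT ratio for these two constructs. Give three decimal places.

0.212

Between-construct mean = 1.18/9 = 0.1311.
Mean within-Emp = 1.95/3 = 0.6500; mean within-TA = 1.77/3 = 0.5900.
Geometric mean = √(0.6500 × 0.5900) = 0.6193.
HTMT = 0.1311 / 0.6193 = 0.212.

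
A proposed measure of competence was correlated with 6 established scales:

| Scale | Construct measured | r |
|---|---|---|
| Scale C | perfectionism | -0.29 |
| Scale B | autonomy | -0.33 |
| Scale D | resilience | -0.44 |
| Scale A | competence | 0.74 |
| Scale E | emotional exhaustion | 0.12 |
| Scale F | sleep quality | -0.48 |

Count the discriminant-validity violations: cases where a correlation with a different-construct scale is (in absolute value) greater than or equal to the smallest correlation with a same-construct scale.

0

Convergent (same construct = competence): Scale A.
Smallest convergent = 0.74. Discriminant |r|: 0.29, 0.33, 0.44, 0.12, 0.48; count ≥ 0.74 → 0.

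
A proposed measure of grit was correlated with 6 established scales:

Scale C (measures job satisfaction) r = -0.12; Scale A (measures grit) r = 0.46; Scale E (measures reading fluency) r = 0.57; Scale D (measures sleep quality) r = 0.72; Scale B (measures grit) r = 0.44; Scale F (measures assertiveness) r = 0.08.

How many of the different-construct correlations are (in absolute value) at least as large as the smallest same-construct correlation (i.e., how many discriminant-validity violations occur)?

2

Convergent (same construct = grit): Scale A, Scale B.
Smallest convergent = 0.44. Discriminant |r|: 0.12, 0.57, 0.72, 0.08; count ≥ 0.44 → 2.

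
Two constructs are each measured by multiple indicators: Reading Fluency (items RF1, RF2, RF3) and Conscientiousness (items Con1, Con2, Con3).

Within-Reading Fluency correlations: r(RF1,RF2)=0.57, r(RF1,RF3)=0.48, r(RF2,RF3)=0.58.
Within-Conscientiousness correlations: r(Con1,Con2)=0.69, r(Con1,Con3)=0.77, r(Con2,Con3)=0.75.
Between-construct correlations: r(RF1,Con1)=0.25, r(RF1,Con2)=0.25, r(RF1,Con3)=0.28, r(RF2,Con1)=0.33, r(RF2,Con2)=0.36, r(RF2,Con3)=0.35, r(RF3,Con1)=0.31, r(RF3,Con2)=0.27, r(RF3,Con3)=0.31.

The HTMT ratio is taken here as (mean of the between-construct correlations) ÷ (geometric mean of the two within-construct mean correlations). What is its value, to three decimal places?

Mean between = 2.71/9 = 0.3011.
Mean within-RF = 1.63/3 = 0.5433; mean within-Con = 2.21/3 = 0.7367.
Geometric mean = √(0.5433 × 0.7367) = 0.6327.
HTMT = 0.3011 / 0.6327 = 0.476.

0.476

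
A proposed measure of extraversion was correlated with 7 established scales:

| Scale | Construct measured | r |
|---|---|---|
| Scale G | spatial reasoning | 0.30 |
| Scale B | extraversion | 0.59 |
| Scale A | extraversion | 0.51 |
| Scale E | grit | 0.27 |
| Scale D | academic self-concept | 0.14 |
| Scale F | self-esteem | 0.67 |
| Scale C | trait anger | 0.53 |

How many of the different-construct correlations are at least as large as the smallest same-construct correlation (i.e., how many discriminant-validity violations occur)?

Convergent (same construct = extraversion): Scale B, Scale A.
Smallest convergent = 0.51. Discriminant values: 0.30, 0.27, 0.14, 0.67, 0.53; count ≥ 0.51 → 2.

2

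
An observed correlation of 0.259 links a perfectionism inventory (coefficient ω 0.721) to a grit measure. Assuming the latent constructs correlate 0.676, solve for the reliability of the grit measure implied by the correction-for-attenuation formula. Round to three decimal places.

r_true = r_obs / √(r_xx · r_yy) ⇒ 0.676 = 0.259 / √(0.721 · r_yy).
√(0.721 · r_yy) = 0.259 / 0.676 = 0.3831; 0.721 · r_yy = 0.1468; r_yy = 0.1468 / 0.721 ≈ 0.204.

0.204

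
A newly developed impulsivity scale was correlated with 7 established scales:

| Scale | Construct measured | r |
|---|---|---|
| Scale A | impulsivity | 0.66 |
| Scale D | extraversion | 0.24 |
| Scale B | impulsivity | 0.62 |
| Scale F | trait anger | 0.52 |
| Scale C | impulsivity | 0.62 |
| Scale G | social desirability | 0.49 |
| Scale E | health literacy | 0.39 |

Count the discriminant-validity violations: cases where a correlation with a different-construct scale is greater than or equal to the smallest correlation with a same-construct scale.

0

Convergent (same construct = impulsivity): Scale A, Scale B, Scale C.
Smallest convergent = 0.62. Discriminant values: 0.24, 0.52, 0.49, 0.39; count ≥ 0.62 → 0.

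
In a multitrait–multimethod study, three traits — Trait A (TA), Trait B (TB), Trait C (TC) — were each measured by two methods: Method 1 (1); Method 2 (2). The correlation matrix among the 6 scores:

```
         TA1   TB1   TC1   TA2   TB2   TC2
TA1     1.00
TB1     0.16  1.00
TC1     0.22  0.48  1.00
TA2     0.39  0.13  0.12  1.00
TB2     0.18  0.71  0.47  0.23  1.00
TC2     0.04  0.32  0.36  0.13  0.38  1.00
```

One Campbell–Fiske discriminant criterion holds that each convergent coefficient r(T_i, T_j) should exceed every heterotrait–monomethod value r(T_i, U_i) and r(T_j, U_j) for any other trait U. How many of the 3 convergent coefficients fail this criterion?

1

Each convergent coefficient versus the relevant comparison correlations:
TA (methods 1·2): 0.39 vs {0.16, 0.23, 0.22, 0.13} → pass.
TB (methods 1·2): 0.71 vs {0.16, 0.23, 0.48, 0.38} → pass.
TC (methods 1·2): 0.36 vs {0.22, 0.13, 0.48, 0.38} → fail.
1 of 3 fail.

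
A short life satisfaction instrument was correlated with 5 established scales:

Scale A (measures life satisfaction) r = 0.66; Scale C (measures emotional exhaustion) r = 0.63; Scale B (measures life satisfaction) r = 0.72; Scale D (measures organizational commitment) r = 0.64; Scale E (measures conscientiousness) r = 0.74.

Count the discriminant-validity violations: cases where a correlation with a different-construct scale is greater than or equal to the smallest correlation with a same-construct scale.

Convergent (same construct = life satisfaction): Scale A, Scale B.
Smallest convergent = 0.66. Discriminant values: 0.63, 0.64, 0.74; count ≥ 0.66 → 1.

1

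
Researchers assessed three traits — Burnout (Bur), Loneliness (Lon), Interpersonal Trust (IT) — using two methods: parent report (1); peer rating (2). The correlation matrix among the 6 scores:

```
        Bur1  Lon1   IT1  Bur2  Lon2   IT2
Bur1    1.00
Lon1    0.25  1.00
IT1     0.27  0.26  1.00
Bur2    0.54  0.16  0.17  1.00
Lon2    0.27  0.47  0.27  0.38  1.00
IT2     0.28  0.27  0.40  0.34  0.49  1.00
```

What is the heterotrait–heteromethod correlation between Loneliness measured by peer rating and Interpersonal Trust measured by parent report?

Different traits and methods: r(Lon2, IT1) = 0.27.

0.27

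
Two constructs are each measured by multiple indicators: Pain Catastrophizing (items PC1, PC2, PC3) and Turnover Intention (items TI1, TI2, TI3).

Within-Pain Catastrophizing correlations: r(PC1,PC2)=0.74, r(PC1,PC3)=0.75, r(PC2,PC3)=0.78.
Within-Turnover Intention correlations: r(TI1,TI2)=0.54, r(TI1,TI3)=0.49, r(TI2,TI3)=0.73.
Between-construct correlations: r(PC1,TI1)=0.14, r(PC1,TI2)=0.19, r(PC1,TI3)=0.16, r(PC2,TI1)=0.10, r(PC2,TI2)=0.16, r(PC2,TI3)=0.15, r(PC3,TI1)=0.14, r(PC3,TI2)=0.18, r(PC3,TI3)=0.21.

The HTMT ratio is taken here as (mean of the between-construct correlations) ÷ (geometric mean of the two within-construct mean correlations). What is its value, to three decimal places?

Between-construct mean = 1.43/9 = 0.1589.
Mean within-PC = 2.27/3 = 0.7567; mean within-TI = 1.76/3 = 0.5867.
Geometric mean = √(0.7567 × 0.5867) = 0.6663.
HTMT = 0.1589 / 0.6663 = 0.238.

0.238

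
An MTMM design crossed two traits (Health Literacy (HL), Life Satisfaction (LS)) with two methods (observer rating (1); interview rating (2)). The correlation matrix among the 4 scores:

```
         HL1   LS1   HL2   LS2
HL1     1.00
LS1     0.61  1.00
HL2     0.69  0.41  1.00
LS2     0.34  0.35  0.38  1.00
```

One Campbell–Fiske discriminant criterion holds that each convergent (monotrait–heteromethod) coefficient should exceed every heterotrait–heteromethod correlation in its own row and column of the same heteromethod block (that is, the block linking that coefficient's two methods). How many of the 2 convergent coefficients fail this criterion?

1

Each convergent coefficient versus the relevant comparison correlations:
HL (methods 1·2): 0.69 vs {0.34, 0.41} → pass.
LS (methods 1·2): 0.35 vs {0.41, 0.34} → fail.
1 of 2 fail.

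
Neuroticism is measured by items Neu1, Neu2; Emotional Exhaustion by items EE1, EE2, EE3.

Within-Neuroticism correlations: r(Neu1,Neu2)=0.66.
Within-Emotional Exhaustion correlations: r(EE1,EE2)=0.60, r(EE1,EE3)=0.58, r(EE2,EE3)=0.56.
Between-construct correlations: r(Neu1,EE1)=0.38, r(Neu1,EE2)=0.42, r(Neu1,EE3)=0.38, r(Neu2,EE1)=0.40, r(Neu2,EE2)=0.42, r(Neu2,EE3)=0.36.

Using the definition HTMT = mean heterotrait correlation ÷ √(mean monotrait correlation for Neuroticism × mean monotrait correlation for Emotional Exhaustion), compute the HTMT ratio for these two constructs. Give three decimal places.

Between-construct mean = 2.36/6 = 0.3933.
Mean within-Neu = 0.66/1 = 0.6600; mean within-EE = 1.74/3 = 0.5800.
Geometric mean = √(0.6600 × 0.5800) = 0.6187.
HTMT = 0.3933 / 0.6187 = 0.636.

0.636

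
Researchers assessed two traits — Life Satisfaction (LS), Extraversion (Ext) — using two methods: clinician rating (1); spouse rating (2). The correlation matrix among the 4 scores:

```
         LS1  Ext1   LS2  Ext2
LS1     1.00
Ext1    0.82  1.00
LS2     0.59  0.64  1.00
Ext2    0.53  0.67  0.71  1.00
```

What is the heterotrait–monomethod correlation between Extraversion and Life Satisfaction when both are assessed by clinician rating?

0.82

Different traits, same method: r(Ext1, LS1) = 0.82.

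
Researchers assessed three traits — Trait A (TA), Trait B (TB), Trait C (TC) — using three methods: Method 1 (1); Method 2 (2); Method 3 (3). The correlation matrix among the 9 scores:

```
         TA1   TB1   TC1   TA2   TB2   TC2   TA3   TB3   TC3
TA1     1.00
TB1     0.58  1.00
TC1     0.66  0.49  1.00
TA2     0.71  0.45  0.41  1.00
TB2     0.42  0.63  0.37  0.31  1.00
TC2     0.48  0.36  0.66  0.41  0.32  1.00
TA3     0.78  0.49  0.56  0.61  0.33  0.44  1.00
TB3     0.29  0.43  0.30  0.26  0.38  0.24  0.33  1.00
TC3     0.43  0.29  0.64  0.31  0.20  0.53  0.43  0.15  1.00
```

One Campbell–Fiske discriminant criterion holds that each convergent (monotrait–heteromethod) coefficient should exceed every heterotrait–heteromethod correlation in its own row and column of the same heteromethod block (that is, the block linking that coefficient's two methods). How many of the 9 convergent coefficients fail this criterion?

Convergent coefficients and their comparison sets:
TA (methods 1·2): 0.71 vs {0.42, 0.45, 0.48, 0.41} → pass.
TA (methods 1·3): 0.78 vs {0.29, 0.49, 0.43, 0.56} → pass.
TA (methods 2·3): 0.61 vs {0.26, 0.33, 0.31, 0.44} → pass.
TB (methods 1·2): 0.63 vs {0.45, 0.42, 0.36, 0.37} → pass.
TB (methods 1·3): 0.43 vs {0.49, 0.29, 0.29, 0.30} → fail.
TB (methods 2·3): 0.38 vs {0.33, 0.26, 0.20, 0.24} → pass.
TC (methods 1·2): 0.66 vs {0.41, 0.48, 0.37, 0.36} → pass.
TC (methods 1·3): 0.64 vs {0.56, 0.43, 0.30, 0.29} → pass.
TC (methods 2·3): 0.53 vs {0.44, 0.31, 0.24, 0.20} → pass.
1 of 9 fail.

1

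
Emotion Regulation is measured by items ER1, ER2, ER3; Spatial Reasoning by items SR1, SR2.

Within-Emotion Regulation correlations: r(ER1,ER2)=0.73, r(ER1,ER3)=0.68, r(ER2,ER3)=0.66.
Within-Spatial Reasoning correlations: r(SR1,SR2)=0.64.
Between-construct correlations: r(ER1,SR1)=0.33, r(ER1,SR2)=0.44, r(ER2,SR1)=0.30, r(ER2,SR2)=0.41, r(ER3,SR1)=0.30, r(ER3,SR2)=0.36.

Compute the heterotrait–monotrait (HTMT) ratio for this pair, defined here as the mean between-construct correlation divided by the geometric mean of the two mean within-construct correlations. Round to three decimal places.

Between-construct mean = 2.14/6 = 0.3567.
Mean within-ER = 2.07/3 = 0.6900; mean within-SR = 0.64/1 = 0.6400.
Geometric mean = √(0.6900 × 0.6400) = 0.6645.
HTMT = 0.3567 / 0.6645 = 0.537.

0.537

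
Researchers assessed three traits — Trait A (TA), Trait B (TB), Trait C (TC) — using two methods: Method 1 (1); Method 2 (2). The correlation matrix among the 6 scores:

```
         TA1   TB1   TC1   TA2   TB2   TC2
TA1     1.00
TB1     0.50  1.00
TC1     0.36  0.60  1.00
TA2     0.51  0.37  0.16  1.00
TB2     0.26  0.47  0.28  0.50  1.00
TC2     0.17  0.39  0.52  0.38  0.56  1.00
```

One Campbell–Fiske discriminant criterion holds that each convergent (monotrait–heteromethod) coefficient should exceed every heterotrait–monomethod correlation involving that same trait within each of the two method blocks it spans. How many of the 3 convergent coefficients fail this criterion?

Convergent coefficients and their comparison sets:
TA (methods 1·2): 0.51 vs {0.50, 0.50, 0.36, 0.38} → pass.
TB (methods 1·2): 0.47 vs {0.50, 0.50, 0.60, 0.56} → fail.
TC (methods 1·2): 0.52 vs {0.36, 0.38, 0.60, 0.56} → fail.
2 of 3 fail.

2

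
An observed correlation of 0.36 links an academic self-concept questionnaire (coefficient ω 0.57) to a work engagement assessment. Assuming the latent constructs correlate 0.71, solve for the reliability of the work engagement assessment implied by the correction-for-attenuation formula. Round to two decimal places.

0.45

r_true = r_obs / √(r_xx · r_yy) ⇒ 0.71 = 0.36 / √(0.57 · r_yy).
√(0.57 · r_yy) = 0.36 / 0.71 = 0.5070; 0.57 · r_yy = 0.2570; r_yy = 0.2570 / 0.57 ≈ 0.45.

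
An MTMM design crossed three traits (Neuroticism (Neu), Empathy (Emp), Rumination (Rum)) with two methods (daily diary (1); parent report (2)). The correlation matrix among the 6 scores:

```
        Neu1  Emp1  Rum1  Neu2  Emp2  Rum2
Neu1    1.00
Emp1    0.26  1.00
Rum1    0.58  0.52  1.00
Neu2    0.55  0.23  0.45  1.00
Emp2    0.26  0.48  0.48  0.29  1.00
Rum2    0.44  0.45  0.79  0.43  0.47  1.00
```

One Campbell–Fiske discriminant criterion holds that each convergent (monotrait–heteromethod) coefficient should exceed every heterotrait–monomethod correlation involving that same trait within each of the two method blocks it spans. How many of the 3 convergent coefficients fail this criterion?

Each convergent coefficient versus the relevant comparison correlations:
Neu (methods 1·2): 0.55 vs {0.26, 0.29, 0.58, 0.43} → fail.
Emp (methods 1·2): 0.48 vs {0.26, 0.29, 0.52, 0.47} → fail.
Rum (methods 1·2): 0.79 vs {0.58, 0.43, 0.52, 0.47} → pass.
2 of 3 fail.

2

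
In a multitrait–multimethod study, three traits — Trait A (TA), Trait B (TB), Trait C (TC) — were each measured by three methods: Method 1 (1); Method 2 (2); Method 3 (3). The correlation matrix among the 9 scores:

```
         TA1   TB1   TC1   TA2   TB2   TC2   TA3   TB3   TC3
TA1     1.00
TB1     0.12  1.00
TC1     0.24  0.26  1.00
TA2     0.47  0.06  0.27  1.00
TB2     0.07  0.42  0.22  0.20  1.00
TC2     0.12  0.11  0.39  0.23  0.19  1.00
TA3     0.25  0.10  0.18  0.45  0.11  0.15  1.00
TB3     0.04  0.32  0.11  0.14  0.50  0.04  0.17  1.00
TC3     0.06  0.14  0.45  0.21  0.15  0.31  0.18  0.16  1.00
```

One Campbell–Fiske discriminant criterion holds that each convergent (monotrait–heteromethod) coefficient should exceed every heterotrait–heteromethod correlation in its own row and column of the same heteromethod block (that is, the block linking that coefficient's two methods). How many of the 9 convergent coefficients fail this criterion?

Checking each validity diagonal entry against its comparison values:
TA (methods 1·2): 0.47 vs {0.07, 0.06, 0.12, 0.27} → pass.
TA (methods 1·3): 0.25 vs {0.04, 0.10, 0.06, 0.18} → pass.
TA (methods 2·3): 0.45 vs {0.14, 0.11, 0.21, 0.15} → pass.
TB (methods 1·2): 0.42 vs {0.06, 0.07, 0.11, 0.22} → pass.
TB (methods 1·3): 0.32 vs {0.10, 0.04, 0.14, 0.11} → pass.
TB (methods 2·3): 0.50 vs {0.11, 0.14, 0.15, 0.04} → pass.
TC (methods 1·2): 0.39 vs {0.27, 0.12, 0.22, 0.11} → pass.
TC (methods 1·3): 0.45 vs {0.18, 0.06, 0.11, 0.14} → pass.
TC (methods 2·3): 0.31 vs {0.15, 0.21, 0.04, 0.15} → pass.
0 of 9 fail.

0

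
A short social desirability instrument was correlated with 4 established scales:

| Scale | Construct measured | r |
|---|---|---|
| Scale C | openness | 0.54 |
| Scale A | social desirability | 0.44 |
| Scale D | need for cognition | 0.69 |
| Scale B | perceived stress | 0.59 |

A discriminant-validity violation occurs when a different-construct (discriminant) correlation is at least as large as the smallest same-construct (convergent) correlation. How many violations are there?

3

Convergent (same construct = social desirability): Scale A.
Smallest convergent = 0.44. Discriminant values: 0.54, 0.69, 0.59; count ≥ 0.44 → 3.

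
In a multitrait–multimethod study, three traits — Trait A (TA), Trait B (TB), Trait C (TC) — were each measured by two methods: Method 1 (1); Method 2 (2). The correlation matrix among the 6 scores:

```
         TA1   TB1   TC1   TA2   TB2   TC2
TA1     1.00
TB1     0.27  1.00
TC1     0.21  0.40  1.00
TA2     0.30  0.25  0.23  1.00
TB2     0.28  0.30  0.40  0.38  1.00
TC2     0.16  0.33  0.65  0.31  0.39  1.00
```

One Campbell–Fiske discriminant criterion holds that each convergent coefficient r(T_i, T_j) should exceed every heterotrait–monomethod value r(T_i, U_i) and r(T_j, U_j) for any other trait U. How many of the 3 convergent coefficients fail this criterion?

Convergent coefficients and their comparison sets:
TA (methods 1·2): 0.30 vs {0.27, 0.38, 0.21, 0.31} → fail.
TB (methods 1·2): 0.30 vs {0.27, 0.38, 0.40, 0.39} → fail.
TC (methods 1·2): 0.65 vs {0.21, 0.31, 0.40, 0.39} → pass.
2 of 3 fail.

2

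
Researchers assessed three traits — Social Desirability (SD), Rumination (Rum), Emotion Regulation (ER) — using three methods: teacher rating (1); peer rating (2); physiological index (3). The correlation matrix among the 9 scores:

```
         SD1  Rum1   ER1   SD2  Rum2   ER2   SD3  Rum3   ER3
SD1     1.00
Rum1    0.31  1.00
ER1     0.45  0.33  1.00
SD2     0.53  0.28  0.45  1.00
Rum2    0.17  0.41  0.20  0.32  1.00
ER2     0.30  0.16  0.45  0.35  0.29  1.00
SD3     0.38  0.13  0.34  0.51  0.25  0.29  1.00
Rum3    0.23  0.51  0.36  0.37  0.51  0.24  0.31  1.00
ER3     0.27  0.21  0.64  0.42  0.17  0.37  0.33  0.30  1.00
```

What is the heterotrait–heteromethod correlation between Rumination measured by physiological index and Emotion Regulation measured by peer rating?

Different traits and methods: r(Rum3, ER2) = 0.24.

0.24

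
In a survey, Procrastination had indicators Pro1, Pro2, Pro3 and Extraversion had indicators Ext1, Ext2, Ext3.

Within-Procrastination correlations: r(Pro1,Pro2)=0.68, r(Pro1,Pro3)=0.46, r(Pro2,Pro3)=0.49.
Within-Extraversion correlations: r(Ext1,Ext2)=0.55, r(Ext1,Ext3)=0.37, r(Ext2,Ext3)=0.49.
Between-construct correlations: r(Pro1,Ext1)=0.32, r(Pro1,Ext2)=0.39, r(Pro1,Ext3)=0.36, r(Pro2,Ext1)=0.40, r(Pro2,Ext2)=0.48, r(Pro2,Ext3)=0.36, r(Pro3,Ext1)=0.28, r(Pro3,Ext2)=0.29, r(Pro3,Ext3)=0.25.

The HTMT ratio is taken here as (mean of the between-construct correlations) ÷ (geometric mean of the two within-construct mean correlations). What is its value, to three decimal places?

0.688

Mean heterotrait r = 3.13/9 = 0.3478.
Mean within-Pro = 1.63/3 = 0.5433; mean within-Ext = 1.41/3 = 0.4700.
Geometric mean = √(0.5433 × 0.4700) = 0.5053.
HTMT = 0.3478 / 0.5053 = 0.688.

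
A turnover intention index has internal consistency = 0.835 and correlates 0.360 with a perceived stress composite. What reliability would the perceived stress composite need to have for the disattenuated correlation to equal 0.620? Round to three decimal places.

r_true = r_obs / √(r_xx · r_yy) ⇒ 0.620 = 0.360 / √(0.835 · r_yy).
√(0.835 · r_yy) = 0.360 / 0.620 = 0.5806; 0.835 · r_yy = 0.3371; r_yy = 0.3371 / 0.835 ≈ 0.404.

0.404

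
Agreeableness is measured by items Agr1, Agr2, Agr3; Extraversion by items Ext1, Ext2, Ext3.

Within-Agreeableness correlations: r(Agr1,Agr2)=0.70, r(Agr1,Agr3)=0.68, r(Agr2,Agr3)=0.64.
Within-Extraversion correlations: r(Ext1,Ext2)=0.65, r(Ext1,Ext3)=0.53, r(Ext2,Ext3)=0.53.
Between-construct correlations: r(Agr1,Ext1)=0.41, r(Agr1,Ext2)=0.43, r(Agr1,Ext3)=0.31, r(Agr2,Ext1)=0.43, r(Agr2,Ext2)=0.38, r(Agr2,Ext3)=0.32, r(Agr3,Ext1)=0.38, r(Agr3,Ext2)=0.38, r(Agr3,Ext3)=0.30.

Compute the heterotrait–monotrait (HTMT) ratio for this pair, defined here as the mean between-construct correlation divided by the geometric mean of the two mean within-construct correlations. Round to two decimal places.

0.60

Mean between = 3.34/9 = 0.3711.
Mean within-Agr = 2.02/3 = 0.6733; mean within-Ext = 1.71/3 = 0.5700.
Geometric mean = √(0.6733 × 0.5700) = 0.6195.
HTMT = 0.3711 / 0.6195 = 0.60.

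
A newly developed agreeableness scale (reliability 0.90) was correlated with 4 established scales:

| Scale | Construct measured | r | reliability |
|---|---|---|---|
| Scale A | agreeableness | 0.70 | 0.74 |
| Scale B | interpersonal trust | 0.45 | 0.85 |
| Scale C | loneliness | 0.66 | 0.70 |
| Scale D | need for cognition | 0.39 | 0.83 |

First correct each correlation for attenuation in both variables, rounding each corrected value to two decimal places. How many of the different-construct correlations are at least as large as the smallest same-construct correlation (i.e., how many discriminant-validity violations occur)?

Disattenuated r (r / √(r_scale · r_new)):
  Scale A (conv): 0.70 / √(0.74·0.90) = 0.86
  Scale B (disc): 0.45 / √(0.85·0.90) = 0.51
  Scale C (disc): 0.66 / √(0.70·0.90) = 0.83
  Scale D (disc): 0.39 / √(0.83·0.90) = 0.45
Smallest convergent = 0.86. Discriminant values: 0.51, 0.83, 0.45; count ≥ 0.86 → 0.

0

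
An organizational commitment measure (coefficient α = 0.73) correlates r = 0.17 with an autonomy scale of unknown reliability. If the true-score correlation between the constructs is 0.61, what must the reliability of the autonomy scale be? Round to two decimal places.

r_true = r_obs / √(r_xx · r_yy) ⇒ 0.61 = 0.17 / √(0.73 · r_yy).
√(0.73 · r_yy) = 0.17 / 0.61 = 0.2787; 0.73 · r_yy = 0.0777; r_yy = 0.0777 / 0.73 ≈ 0.11.

0.11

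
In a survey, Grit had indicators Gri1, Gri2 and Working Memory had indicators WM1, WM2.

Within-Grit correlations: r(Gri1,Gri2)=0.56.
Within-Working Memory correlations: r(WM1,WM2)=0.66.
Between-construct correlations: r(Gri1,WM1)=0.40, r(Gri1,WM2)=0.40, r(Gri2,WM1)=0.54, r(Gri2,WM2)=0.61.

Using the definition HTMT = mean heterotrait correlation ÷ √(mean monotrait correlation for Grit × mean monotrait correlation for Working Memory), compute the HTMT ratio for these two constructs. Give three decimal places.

Between-construct mean = 1.95/4 = 0.4875.
Mean within-Gri = 0.56/1 = 0.5600; mean within-WM = 0.66/1 = 0.6600.
Geometric mean = √(0.5600 × 0.6600) = 0.6079.
HTMT = 0.4875 / 0.6079 = 0.802.

0.802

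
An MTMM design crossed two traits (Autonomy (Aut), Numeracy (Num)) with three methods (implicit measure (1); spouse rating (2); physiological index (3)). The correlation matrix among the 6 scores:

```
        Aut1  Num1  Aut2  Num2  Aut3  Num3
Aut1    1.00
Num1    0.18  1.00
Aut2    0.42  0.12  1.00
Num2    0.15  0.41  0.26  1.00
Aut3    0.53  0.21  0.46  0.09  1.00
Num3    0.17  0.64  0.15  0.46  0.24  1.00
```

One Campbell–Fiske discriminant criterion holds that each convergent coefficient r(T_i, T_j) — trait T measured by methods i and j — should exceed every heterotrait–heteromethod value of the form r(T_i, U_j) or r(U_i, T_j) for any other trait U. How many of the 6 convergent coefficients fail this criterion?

0

Checking each validity diagonal entry against its comparison values:
Aut (methods 1·2): 0.42 vs {0.15, 0.12} → pass.
Aut (methods 1·3): 0.53 vs {0.17, 0.21} → pass.
Aut (methods 2·3): 0.46 vs {0.15, 0.09} → pass.
Num (methods 1·2): 0.41 vs {0.12, 0.15} → pass.
Num (methods 1·3): 0.64 vs {0.21, 0.17} → pass.
Num (methods 2·3): 0.46 vs {0.09, 0.15} → pass.
0 of 6 fail.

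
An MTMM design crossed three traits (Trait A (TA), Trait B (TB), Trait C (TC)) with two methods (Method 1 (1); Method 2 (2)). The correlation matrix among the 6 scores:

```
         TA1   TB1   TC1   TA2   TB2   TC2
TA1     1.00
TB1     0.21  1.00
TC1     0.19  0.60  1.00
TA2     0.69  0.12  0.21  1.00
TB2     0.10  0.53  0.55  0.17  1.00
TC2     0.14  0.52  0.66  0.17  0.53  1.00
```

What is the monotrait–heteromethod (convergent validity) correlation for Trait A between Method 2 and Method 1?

Same trait (TA), different methods: r(TA2, TA1) = 0.69.

0.69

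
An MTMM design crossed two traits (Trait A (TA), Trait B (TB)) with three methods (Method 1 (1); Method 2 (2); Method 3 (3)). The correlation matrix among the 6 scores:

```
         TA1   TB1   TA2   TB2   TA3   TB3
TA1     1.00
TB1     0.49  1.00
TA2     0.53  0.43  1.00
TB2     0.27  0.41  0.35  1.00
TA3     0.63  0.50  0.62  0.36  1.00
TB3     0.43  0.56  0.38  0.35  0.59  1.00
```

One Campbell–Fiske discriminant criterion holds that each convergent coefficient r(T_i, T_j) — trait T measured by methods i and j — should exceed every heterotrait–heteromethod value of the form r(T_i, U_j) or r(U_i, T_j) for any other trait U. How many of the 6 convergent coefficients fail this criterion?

2

Convergent coefficients and their comparison sets:
TA (methods 1·2): 0.53 vs {0.27, 0.43} → pass.
TA (methods 1·3): 0.63 vs {0.43, 0.50} → pass.
TA (methods 2·3): 0.62 vs {0.38, 0.36} → pass.
TB (methods 1·2): 0.41 vs {0.43, 0.27} → fail.
TB (methods 1·3): 0.56 vs {0.50, 0.43} → pass.
TB (methods 2·3): 0.35 vs {0.36, 0.38} → fail.
2 of 6 fail.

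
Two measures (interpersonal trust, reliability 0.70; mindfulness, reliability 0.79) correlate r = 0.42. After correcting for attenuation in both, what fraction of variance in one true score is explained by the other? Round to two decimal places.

Disattenuated r = 0.42 / √(0.70 × 0.79) = 0.42 / 0.7436 = 0.5648.
Shared true-score variance = 0.5648² = 0.3190 ≈ 0.32.

0.32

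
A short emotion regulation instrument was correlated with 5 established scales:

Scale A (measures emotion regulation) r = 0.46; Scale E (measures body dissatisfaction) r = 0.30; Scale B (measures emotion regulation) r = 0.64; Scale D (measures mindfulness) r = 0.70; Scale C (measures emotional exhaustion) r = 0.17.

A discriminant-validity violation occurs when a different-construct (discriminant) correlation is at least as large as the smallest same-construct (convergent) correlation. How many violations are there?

Convergent (same construct = emotion regulation): Scale A, Scale B.
Smallest convergent = 0.46. Discriminant values: 0.30, 0.70, 0.17; count ≥ 0.46 → 1.

1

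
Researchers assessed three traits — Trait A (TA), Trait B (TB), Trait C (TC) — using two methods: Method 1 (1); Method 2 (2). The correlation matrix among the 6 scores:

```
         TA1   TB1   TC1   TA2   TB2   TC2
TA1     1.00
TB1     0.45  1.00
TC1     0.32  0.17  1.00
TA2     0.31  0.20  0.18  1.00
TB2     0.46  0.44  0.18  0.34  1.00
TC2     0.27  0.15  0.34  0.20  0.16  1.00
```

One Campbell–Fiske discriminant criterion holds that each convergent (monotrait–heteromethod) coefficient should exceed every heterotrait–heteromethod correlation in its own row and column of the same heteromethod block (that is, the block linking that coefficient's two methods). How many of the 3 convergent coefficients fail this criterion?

Each convergent coefficient versus the relevant comparison correlations:
TA (methods 1·2): 0.31 vs {0.46, 0.20, 0.27, 0.18} → fail.
TB (methods 1·2): 0.44 vs {0.20, 0.46, 0.15, 0.18} → fail.
TC (methods 1·2): 0.34 vs {0.18, 0.27, 0.18, 0.15} → pass.
2 of 3 fail.

2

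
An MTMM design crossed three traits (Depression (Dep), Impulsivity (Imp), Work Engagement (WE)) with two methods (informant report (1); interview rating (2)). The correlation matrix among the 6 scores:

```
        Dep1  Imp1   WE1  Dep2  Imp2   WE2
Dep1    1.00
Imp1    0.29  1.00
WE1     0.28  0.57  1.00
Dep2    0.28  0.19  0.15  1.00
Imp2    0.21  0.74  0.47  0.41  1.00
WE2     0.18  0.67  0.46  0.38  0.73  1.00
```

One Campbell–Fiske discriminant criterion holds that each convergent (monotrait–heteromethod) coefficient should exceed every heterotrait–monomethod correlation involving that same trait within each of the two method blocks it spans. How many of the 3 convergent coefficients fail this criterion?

Each convergent coefficient versus the relevant comparison correlations:
Dep (methods 1·2): 0.28 vs {0.29, 0.41, 0.28, 0.38} → fail.
Imp (methods 1·2): 0.74 vs {0.29, 0.41, 0.57, 0.73} → pass.
WE (methods 1·2): 0.46 vs {0.28, 0.38, 0.57, 0.73} → fail.
2 of 3 fail.

2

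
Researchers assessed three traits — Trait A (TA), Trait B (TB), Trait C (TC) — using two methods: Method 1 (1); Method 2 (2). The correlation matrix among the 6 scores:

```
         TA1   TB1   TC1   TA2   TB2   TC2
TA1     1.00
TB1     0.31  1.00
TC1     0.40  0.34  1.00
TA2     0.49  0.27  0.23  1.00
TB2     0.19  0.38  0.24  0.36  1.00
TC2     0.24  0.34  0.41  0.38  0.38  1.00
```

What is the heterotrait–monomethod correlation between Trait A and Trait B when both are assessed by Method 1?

Different traits, same method: r(TA1, TB1) = 0.31.

0.31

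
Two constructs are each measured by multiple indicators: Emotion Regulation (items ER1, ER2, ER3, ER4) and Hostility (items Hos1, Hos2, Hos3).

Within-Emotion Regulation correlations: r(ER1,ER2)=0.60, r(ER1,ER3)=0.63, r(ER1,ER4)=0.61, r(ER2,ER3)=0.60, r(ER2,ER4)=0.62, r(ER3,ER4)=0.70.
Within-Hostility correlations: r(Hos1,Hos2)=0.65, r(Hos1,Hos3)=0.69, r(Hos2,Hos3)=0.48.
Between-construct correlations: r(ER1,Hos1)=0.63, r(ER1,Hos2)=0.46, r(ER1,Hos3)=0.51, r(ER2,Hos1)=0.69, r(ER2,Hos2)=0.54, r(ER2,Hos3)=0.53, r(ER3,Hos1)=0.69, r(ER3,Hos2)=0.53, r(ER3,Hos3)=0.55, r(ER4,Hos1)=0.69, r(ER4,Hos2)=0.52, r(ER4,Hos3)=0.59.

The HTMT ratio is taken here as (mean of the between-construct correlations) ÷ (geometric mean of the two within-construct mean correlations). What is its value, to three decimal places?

Mean heterotrait r = 6.93/12 = 0.5775.
Mean within-ER = 3.76/6 = 0.6267; mean within-Hos = 1.82/3 = 0.6067.
Geometric mean = √(0.6267 × 0.6067) = 0.6166.
HTMT = 0.5775 / 0.6166 = 0.937.

0.937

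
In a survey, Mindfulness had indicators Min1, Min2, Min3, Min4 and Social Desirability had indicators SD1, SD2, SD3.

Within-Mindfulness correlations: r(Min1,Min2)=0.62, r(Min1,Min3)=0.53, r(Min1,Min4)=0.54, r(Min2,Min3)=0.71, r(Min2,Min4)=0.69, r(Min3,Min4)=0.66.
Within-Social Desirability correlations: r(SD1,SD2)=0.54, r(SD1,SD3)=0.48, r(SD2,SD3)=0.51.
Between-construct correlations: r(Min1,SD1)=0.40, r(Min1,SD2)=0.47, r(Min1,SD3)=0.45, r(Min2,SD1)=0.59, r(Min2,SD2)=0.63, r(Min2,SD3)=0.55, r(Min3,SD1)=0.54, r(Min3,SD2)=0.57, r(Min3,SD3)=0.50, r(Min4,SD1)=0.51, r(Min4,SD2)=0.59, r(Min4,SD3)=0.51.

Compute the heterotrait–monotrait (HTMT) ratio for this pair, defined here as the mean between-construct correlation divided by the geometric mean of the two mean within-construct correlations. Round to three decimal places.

0.931

Between-construct mean = 6.31/12 = 0.5258.
Mean within-Min = 3.75/6 = 0.6250; mean within-SD = 1.53/3 = 0.5100.
Geometric mean = √(0.6250 × 0.5100) = 0.5646.
HTMT = 0.5258 / 0.5646 = 0.931.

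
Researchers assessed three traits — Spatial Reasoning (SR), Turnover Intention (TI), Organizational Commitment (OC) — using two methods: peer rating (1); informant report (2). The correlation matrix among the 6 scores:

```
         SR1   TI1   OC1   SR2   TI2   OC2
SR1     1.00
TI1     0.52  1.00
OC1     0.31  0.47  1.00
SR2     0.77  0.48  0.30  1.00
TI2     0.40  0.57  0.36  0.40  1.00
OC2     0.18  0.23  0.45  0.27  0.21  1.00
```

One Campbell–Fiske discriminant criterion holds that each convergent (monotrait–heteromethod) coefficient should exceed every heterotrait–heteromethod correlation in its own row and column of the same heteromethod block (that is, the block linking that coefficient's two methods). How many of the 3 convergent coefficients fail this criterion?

Each convergent coefficient versus the relevant comparison correlations:
SR (methods 1·2): 0.77 vs {0.40, 0.48, 0.18, 0.30} → pass.
TI (methods 1·2): 0.57 vs {0.48, 0.40, 0.23, 0.36} → pass.
OC (methods 1·2): 0.45 vs {0.30, 0.18, 0.36, 0.23} → pass.
0 of 3 fail.

0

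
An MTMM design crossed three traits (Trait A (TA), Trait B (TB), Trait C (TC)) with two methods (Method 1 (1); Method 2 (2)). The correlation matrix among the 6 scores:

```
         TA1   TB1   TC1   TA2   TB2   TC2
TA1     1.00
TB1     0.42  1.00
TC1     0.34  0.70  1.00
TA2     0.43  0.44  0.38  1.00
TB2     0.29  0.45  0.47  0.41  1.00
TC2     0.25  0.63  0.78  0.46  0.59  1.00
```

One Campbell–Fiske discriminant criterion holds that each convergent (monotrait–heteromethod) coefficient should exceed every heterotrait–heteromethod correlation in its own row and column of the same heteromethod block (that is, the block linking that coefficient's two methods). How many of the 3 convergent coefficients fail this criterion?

2

Each convergent coefficient versus the relevant comparison correlations:
TA (methods 1·2): 0.43 vs {0.29, 0.44, 0.25, 0.38} → fail.
TB (methods 1·2): 0.45 vs {0.44, 0.29, 0.63, 0.47} → fail.
TC (methods 1·2): 0.78 vs {0.38, 0.25, 0.47, 0.63} → pass.
2 of 3 fail.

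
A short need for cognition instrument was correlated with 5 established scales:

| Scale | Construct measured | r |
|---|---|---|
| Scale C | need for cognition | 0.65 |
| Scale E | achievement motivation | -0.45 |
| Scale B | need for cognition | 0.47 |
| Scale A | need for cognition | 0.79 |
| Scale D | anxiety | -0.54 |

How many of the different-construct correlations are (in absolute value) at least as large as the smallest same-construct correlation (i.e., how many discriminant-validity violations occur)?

1

Convergent (same construct = need for cognition): Scale C, Scale B, Scale A.
Smallest convergent = 0.47. Discriminant |r|: 0.45, 0.54; count ≥ 0.47 → 1.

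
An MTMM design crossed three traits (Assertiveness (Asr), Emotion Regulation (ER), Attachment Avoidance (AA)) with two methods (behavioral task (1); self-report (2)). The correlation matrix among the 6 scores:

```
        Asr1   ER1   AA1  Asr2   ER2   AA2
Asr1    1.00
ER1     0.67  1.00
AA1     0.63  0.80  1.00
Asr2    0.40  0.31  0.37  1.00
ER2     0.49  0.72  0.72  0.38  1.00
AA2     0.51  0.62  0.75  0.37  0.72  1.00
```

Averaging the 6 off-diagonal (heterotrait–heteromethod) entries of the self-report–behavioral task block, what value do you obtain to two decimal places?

HTHM values (method 2 × method 1): 0.31, 0.37, 0.49, 0.72, 0.51, 0.62; mean = 3.02/6 = 0.50.

0.50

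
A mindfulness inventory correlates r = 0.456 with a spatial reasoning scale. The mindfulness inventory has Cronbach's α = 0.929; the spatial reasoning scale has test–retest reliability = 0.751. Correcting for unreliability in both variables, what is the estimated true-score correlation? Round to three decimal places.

r_true = r_obs / √(r_xx · r_yy) = 0.456 / √(0.929 × 0.751) = 0.456 / √0.697679 = 0.456 / 0.8353 ≈ 0.546.

0.546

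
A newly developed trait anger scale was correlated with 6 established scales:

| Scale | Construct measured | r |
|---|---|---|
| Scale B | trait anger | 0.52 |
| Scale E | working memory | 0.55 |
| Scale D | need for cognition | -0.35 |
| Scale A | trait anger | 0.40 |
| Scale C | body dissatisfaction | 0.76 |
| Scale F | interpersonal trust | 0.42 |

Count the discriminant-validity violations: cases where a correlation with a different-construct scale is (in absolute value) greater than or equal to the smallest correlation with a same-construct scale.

3

Convergent (same construct = trait anger): Scale B, Scale A.
Smallest convergent = 0.40. Discriminant |r|: 0.55, 0.35, 0.76, 0.42; count ≥ 0.40 → 3.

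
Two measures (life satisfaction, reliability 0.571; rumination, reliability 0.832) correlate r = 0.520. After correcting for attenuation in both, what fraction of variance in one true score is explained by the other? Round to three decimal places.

0.569

Disattenuated r = 0.520 / √(0.571 × 0.832) = 0.520 / 0.6893 = 0.7544.
Shared true-score variance = 0.7544² = 0.5691 ≈ 0.569.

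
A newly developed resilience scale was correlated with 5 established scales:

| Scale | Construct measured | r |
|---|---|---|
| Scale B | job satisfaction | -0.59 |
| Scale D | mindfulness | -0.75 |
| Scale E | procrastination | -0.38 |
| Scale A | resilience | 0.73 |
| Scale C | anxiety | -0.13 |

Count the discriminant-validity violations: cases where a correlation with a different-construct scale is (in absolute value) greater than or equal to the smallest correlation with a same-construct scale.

1

Convergent (same construct = resilience): Scale A.
Smallest convergent = 0.73. Discriminant |r|: 0.59, 0.75, 0.38, 0.13; count ≥ 0.73 → 1.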